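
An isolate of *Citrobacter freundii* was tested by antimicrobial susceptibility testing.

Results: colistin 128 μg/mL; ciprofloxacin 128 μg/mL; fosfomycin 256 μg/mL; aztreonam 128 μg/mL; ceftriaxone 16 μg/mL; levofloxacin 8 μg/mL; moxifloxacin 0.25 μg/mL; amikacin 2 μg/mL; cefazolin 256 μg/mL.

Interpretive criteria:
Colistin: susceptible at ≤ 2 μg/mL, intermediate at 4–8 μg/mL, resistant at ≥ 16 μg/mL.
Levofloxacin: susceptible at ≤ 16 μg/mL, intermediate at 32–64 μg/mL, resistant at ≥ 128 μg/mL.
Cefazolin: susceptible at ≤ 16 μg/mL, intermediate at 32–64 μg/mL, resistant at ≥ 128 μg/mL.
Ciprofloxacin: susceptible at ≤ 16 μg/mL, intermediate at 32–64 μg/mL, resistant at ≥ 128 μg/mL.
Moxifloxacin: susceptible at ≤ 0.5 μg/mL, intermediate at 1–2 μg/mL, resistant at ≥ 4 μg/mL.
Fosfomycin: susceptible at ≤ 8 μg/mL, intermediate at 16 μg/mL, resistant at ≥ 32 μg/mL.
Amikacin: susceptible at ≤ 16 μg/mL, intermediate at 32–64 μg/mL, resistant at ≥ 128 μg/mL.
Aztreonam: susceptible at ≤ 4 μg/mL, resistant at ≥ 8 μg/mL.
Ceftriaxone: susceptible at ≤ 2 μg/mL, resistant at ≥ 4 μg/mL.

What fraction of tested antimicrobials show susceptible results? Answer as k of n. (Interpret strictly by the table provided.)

3 of 9

Colistin: 128 μg/mL is ≥ 16 μg/mL → resistant
Ciprofloxacin 128 μg/mL: ≥ 128 μg/mL → R
Fosfomycin: 256 μg/mL is ≥ 32 μg/mL — Resistant
Aztreonam (128 μg/mL) ≥ 8 μg/mL ⇒ resistant
Ceftriaxone (16 μg/mL) ≥ 4 μg/mL ⇒ resistant
Levofloxacin 8 μg/mL: ≤ 16 μg/mL — Susceptible
Moxifloxacin: 0.25 μg/mL is ≤ 0.5 μg/mL — Susceptible
Amikacin (2 μg/mL) ≤ 16 μg/mL → S
Cefazolin: 256 μg/mL is ≥ 128 μg/mL → R
Susceptible: 3/9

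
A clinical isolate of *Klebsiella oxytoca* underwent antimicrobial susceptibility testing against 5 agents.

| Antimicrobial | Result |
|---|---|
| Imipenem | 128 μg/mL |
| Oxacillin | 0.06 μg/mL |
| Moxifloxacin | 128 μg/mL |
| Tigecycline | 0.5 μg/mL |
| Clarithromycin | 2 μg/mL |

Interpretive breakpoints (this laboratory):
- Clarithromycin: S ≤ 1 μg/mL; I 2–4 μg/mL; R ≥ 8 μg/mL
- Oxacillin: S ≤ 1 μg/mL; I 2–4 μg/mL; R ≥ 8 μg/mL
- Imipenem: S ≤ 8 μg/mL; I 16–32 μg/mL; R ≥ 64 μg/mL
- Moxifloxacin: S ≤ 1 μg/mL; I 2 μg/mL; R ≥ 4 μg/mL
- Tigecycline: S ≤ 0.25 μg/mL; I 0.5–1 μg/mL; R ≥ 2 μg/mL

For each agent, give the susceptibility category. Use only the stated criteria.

R, S, R, I, I

Imipenem 128 μg/mL: ≥ 64 μg/mL → resistant
Oxacillin: 0.06 μg/mL is ≤ 1 μg/mL → S
Moxifloxacin (128 μg/mL) ≥ 4 μg/mL → Resistant
Tigecycline: 0.5 μg/mL is in 0.5–1 μg/mL ⇒ intermediate
Clarithromycin: 2 μg/mL is in 2–4 μg/mL → Intermediate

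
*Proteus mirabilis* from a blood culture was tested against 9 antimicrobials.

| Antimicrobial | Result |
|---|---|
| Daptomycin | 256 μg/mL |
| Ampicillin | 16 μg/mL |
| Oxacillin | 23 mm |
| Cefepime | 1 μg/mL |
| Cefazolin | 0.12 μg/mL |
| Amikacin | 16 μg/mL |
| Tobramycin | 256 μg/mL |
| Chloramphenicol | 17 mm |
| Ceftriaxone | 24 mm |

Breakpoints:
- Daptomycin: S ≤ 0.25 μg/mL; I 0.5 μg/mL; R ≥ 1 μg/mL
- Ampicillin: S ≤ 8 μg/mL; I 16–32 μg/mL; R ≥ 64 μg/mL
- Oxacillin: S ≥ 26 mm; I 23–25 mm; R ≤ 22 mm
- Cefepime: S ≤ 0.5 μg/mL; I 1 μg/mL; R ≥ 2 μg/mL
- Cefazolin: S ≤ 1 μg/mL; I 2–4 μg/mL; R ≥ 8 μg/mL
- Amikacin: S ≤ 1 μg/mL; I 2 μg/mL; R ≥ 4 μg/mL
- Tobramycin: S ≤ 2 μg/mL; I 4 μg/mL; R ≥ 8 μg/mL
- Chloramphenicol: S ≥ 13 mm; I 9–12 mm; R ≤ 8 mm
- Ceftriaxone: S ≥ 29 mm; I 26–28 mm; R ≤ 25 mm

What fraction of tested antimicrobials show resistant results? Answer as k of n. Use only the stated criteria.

Daptomycin (256 μg/mL) ≥ 1 μg/mL ⇒ R
Ampicillin 16 μg/mL: in 16–32 μg/mL — I
Oxacillin 23 mm: in 23–25 mm — Intermediate
Cefepime (1 μg/mL) = 1 μg/mL — intermediate
Cefazolin 0.12 μg/mL: ≤ 1 μg/mL ⇒ Susceptible
Amikacin 16 μg/mL: ≥ 4 μg/mL → resistant
Tobramycin 256 μg/mL: ≥ 8 μg/mL ⇒ resistant
Chloramphenicol: 17 mm is ≥ 13 mm — susceptible
Ceftriaxone 24 mm: ≤ 25 mm ⇒ Resistant
Resistant: 4/9

4 of 9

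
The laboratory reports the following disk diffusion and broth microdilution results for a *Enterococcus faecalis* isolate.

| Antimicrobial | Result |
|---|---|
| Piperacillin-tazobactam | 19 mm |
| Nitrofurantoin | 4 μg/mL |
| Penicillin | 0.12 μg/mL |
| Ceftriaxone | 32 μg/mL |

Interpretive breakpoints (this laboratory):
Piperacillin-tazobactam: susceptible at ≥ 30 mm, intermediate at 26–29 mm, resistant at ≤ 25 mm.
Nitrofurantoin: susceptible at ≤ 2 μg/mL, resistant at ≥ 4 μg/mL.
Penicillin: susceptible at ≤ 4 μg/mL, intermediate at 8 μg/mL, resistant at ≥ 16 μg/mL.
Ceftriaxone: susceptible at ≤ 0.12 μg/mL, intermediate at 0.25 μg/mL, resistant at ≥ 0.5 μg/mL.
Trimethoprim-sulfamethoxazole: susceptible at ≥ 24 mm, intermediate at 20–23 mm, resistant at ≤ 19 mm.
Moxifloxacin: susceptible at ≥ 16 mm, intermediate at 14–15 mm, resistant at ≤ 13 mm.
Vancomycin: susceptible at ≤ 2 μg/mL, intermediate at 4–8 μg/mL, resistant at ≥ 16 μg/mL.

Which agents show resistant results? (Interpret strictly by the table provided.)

piperacillin-tazobactam, nitrofurantoin, ceftriaxone

Piperacillin-tazobactam (19 mm) ≤ 25 mm — Resistant
Nitrofurantoin (4 μg/mL) ≥ 4 μg/mL → resistant
Penicillin 0.12 μg/mL: ≤ 4 μg/mL → S
Ceftriaxone: 32 μg/mL is ≥ 0.5 μg/mL ⇒ Resistant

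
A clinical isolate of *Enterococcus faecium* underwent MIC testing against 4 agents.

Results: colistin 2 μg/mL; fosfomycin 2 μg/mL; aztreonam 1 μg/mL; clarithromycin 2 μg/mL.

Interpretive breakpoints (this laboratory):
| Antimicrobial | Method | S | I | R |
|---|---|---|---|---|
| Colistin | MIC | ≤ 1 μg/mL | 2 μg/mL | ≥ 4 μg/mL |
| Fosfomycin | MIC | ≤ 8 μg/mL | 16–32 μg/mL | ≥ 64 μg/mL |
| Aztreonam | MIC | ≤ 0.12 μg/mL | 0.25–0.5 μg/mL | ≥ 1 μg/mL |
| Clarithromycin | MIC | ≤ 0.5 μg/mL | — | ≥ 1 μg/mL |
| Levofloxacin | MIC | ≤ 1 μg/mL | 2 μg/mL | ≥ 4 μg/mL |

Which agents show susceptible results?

fosfomycin

Colistin (2 μg/mL) = 2 μg/mL — Intermediate
Fosfomycin (2 μg/mL) ≤ 8 μg/mL — susceptible
Aztreonam 1 μg/mL: ≥ 1 μg/mL ⇒ resistant
Clarithromycin (2 μg/mL) ≥ 1 μg/mL ⇒ resistant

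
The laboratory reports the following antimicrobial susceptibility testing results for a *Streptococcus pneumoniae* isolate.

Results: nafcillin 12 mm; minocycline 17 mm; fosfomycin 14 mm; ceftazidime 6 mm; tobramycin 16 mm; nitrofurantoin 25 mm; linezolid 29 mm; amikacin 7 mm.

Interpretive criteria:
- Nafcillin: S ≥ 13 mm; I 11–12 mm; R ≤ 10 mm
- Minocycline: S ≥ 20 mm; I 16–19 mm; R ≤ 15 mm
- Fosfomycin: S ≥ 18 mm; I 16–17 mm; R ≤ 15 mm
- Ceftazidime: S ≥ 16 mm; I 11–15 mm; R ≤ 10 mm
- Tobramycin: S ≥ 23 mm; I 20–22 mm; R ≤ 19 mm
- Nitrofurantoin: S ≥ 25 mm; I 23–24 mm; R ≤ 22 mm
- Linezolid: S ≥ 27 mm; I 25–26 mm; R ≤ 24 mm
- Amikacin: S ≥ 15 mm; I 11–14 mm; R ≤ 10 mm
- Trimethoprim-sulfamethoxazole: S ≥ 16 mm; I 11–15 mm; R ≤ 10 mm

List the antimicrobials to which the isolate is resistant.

fosfomycin, ceftazidime, tobramycin, amikacin

Nafcillin (12 mm) in 11–12 mm → I
Minocycline 17 mm: in 16–19 mm ⇒ I
Fosfomycin (14 mm) ≤ 15 mm ⇒ R
Ceftazidime (6 mm) ≤ 10 mm → Resistant
Tobramycin (16 mm) ≤ 19 mm → R
Nitrofurantoin 25 mm: ≥ 25 mm — S
Linezolid 29 mm: ≥ 27 mm ⇒ susceptible
Amikacin 7 mm: ≤ 10 mm ⇒ resistant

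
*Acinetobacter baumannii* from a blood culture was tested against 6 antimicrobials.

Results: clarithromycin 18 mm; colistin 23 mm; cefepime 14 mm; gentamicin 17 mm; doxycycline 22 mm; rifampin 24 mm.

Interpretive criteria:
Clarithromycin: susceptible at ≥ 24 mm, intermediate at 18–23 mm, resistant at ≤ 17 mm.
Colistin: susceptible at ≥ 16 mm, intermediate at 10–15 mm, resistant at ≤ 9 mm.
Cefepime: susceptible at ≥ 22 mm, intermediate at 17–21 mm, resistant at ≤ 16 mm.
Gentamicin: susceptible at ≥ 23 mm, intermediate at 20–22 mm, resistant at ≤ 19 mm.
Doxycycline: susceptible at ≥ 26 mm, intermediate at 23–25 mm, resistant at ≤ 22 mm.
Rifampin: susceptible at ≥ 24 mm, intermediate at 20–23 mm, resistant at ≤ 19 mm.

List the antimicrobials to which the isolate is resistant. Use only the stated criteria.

Clarithromycin (18 mm) in 18–23 mm → Intermediate
Colistin: 23 mm is ≥ 16 mm ⇒ Susceptible
Cefepime 14 mm: ≤ 16 mm → R
Gentamicin (17 mm) ≤ 19 mm ⇒ resistant
Doxycycline: 22 mm is ≤ 22 mm → R
Rifampin (24 mm) ≥ 24 mm ⇒ S

cefepime, gentamicin, doxycycline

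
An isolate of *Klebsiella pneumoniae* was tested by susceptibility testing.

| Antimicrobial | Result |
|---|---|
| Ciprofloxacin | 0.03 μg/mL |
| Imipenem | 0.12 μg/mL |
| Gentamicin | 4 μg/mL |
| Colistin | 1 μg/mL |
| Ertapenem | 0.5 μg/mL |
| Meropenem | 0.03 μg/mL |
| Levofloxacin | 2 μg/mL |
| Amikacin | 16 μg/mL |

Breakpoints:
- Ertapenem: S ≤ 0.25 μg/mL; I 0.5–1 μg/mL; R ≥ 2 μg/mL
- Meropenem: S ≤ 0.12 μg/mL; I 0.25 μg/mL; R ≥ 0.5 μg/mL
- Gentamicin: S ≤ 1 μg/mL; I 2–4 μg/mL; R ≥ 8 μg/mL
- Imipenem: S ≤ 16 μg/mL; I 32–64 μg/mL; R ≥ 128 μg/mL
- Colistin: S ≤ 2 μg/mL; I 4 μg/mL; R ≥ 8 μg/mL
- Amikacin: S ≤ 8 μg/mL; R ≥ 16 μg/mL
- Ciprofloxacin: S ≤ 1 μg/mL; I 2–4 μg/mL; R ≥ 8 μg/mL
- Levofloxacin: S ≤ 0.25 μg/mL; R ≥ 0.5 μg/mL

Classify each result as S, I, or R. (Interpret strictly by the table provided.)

Ciprofloxacin (0.03 μg/mL) ≤ 1 μg/mL ⇒ S
Imipenem 0.12 μg/mL: ≤ 16 μg/mL — susceptible
Gentamicin 4 μg/mL: in 2–4 μg/mL → I
Colistin 1 μg/mL: ≤ 2 μg/mL → S
Ertapenem 0.5 μg/mL: in 0.5–1 μg/mL → Intermediate
Meropenem (0.03 μg/mL) ≤ 0.12 μg/mL → susceptible
Levofloxacin (2 μg/mL) ≥ 0.5 μg/mL ⇒ Resistant
Amikacin (16 μg/mL) ≥ 16 μg/mL → R

S, S, I, S, I, S, R, R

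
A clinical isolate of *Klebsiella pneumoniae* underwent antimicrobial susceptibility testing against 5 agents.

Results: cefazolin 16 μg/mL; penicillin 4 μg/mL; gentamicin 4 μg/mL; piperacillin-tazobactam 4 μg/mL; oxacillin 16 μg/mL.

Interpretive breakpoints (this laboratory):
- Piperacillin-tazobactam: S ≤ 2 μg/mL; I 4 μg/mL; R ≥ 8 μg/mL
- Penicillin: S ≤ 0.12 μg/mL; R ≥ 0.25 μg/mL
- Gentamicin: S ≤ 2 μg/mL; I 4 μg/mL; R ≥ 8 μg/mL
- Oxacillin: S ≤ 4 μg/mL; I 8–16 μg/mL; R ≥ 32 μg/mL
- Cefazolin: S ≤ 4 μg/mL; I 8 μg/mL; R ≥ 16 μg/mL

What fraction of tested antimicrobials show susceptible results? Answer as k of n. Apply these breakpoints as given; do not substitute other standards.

Cefazolin (16 μg/mL) ≥ 16 μg/mL — Resistant
Penicillin 4 μg/mL: ≥ 0.25 μg/mL ⇒ Resistant
Gentamicin (4 μg/mL) = 4 μg/mL ⇒ I
Piperacillin-tazobactam (4 μg/mL) = 4 μg/mL ⇒ I
Oxacillin 16 μg/mL: in 8–16 μg/mL — I
Susceptible: 0/5

0 of 5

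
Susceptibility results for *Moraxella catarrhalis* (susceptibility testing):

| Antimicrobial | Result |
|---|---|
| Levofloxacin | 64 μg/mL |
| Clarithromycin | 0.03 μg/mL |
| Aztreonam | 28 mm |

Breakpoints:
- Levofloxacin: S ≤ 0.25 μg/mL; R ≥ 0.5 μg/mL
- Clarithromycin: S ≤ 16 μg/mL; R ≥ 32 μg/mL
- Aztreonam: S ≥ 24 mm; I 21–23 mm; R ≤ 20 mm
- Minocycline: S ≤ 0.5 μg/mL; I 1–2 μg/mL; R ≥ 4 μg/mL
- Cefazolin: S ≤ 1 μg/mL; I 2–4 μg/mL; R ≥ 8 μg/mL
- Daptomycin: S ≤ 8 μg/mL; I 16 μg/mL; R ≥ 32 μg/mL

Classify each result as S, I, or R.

Levofloxacin 64 μg/mL: ≥ 0.5 μg/mL — resistant
Clarithromycin: 0.03 μg/mL is ≤ 16 μg/mL ⇒ S
Aztreonam 28 mm: ≥ 24 mm — Susceptible

R, S, S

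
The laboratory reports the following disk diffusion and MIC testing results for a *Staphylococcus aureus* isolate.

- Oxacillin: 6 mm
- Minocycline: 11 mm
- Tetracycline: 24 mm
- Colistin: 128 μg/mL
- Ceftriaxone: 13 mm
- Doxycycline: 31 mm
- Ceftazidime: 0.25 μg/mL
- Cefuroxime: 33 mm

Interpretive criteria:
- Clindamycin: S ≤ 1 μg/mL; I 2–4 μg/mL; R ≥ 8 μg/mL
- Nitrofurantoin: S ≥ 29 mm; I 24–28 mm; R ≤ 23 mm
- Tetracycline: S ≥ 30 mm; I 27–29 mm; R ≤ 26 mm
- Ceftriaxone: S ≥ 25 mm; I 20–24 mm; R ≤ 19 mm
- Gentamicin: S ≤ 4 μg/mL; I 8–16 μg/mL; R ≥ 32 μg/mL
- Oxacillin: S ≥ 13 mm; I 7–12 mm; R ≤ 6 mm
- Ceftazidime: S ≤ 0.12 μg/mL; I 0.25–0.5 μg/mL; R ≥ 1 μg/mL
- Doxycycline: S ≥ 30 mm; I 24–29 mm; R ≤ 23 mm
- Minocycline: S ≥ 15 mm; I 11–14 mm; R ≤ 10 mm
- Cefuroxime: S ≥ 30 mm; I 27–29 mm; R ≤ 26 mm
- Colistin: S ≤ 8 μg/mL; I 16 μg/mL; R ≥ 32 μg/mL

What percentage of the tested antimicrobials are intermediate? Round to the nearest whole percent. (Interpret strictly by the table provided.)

Oxacillin 6 mm: ≤ 6 mm ⇒ R
Minocycline 11 mm: in 11–14 mm ⇒ I
Tetracycline (24 mm) ≤ 26 mm ⇒ Resistant
Colistin 128 μg/mL: ≥ 32 μg/mL → R
Ceftriaxone (13 mm) ≤ 19 mm → resistant
Doxycycline 31 mm: ≥ 30 mm ⇒ S
Ceftazidime (0.25 μg/mL) in 0.25–0.5 μg/mL → intermediate
Cefuroxime: 33 mm is ≥ 30 mm → susceptible
Intermediate: 2/8

25%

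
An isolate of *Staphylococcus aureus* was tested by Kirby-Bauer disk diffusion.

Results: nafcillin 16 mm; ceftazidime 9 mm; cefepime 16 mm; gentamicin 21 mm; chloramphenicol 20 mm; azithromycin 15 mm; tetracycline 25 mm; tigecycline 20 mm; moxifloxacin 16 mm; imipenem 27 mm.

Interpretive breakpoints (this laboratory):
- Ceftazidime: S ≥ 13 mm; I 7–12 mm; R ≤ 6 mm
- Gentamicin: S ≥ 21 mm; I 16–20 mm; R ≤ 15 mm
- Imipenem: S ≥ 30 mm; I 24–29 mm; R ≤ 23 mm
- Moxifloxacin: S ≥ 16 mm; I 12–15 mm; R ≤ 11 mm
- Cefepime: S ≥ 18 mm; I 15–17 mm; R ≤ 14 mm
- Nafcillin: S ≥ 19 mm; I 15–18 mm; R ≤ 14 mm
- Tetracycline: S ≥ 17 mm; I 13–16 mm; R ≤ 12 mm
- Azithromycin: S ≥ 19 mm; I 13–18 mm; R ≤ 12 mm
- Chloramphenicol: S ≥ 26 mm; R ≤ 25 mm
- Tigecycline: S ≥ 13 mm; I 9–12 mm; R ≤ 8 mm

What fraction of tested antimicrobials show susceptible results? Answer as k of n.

4 of 10

Nafcillin: 16 mm is in 15–18 mm — I
Ceftazidime (9 mm) in 7–12 mm ⇒ intermediate
Cefepime: 16 mm is in 15–17 mm ⇒ Intermediate
Gentamicin 21 mm: ≥ 21 mm — Susceptible
Chloramphenicol: 20 mm is ≤ 25 mm → Resistant
Azithromycin: 15 mm is in 13–18 mm ⇒ Intermediate
Tetracycline (25 mm) ≥ 17 mm → S
Tigecycline: 20 mm is ≥ 13 mm ⇒ Susceptible
Moxifloxacin 16 mm: ≥ 16 mm — S
Imipenem: 27 mm is in 24–29 mm ⇒ intermediate
Susceptible: 4/10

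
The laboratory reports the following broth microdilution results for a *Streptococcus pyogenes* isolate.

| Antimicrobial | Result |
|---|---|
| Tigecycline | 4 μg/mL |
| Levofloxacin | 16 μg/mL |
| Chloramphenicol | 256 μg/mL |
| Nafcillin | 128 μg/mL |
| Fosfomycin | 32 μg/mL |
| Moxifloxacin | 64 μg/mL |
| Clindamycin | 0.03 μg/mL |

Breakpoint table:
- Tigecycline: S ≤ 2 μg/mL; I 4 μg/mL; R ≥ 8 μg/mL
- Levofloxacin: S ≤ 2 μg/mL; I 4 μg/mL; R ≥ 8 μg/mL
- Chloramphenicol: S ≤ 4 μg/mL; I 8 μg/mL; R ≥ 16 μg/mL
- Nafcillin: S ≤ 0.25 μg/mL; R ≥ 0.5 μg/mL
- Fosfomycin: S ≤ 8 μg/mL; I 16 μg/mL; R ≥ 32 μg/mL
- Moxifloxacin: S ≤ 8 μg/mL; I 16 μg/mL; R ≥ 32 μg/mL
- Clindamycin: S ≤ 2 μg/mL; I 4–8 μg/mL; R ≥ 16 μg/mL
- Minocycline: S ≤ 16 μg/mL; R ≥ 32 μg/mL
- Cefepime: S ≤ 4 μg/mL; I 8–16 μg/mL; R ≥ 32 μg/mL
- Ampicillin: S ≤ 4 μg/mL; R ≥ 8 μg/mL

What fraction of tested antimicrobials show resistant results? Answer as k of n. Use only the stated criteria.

5 of 7

Tigecycline: 4 μg/mL is = 4 μg/mL ⇒ I
Levofloxacin (16 μg/mL) ≥ 8 μg/mL ⇒ Resistant
Chloramphenicol 256 μg/mL: ≥ 16 μg/mL — resistant
Nafcillin 128 μg/mL: ≥ 0.5 μg/mL ⇒ Resistant
Fosfomycin: 32 μg/mL is ≥ 32 μg/mL ⇒ R
Moxifloxacin (64 μg/mL) ≥ 32 μg/mL → Resistant
Clindamycin: 0.03 μg/mL is ≤ 2 μg/mL ⇒ Susceptible
Resistant: 5/7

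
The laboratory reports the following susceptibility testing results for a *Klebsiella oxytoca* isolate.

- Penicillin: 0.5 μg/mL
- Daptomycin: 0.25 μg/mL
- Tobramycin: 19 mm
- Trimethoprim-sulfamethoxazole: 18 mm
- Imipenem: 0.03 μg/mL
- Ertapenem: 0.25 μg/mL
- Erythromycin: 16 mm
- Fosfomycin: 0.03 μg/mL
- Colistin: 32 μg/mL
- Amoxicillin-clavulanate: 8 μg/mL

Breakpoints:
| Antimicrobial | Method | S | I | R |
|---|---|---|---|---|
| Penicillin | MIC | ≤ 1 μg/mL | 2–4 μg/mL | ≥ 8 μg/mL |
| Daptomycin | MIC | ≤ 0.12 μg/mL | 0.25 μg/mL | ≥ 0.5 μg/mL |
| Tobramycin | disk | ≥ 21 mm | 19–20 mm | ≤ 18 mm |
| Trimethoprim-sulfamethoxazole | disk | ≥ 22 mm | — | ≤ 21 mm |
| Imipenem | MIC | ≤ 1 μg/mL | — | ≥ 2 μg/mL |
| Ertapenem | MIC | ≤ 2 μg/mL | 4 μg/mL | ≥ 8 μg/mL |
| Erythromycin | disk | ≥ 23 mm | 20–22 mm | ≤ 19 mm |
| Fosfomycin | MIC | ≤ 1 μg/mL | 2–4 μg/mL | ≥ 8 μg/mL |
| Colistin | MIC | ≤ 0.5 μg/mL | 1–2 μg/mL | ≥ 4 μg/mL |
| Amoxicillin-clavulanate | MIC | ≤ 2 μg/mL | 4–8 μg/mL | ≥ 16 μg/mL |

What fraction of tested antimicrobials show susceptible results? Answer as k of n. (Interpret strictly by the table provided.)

4 of 10

Penicillin: 0.5 μg/mL is ≤ 1 μg/mL — Susceptible
Daptomycin 0.25 μg/mL: = 0.25 μg/mL → I
Tobramycin: 19 mm is in 19–20 mm ⇒ I
Trimethoprim-sulfamethoxazole 18 mm: ≤ 21 mm ⇒ R
Imipenem 0.03 μg/mL: ≤ 1 μg/mL → susceptible
Ertapenem 0.25 μg/mL: ≤ 2 μg/mL ⇒ S
Erythromycin 16 mm: ≤ 19 mm — R
Fosfomycin 0.03 μg/mL: ≤ 1 μg/mL → Susceptible
Colistin: 32 μg/mL is ≥ 4 μg/mL → Resistant
Amoxicillin-clavulanate (8 μg/mL) in 4–8 μg/mL — Intermediate
Susceptible: 4/10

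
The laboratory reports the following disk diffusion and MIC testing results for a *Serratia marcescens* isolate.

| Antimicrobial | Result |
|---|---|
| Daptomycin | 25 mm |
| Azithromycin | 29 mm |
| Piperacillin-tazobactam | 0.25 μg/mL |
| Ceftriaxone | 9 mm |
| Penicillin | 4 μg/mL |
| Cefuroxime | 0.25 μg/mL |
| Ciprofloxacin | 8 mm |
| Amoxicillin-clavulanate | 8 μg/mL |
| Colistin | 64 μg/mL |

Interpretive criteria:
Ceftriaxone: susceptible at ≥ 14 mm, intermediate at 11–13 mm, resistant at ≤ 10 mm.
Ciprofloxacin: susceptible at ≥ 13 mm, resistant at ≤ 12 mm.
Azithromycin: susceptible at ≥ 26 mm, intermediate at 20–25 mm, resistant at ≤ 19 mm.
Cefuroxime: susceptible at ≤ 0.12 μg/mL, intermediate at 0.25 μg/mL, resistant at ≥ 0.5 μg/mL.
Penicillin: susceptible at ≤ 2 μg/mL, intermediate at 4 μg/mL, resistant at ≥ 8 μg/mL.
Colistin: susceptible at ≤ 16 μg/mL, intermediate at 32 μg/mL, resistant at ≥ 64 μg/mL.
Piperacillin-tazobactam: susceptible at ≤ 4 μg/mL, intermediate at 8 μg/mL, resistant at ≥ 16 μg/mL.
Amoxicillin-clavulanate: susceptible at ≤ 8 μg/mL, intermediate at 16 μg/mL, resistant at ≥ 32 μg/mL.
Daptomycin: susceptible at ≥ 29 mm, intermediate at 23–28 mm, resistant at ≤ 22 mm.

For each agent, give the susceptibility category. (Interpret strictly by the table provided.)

I, S, S, R, I, I, R, S, R

Daptomycin (25 mm) in 23–28 mm → I
Azithromycin: 29 mm is ≥ 26 mm — S
Piperacillin-tazobactam: 0.25 μg/mL is ≤ 4 μg/mL ⇒ Susceptible
Ceftriaxone (9 mm) ≤ 10 mm — resistant
Penicillin (4 μg/mL) = 4 μg/mL → I
Cefuroxime 0.25 μg/mL: = 0.25 μg/mL — intermediate
Ciprofloxacin: 8 mm is ≤ 12 mm — resistant
Amoxicillin-clavulanate (8 μg/mL) ≤ 8 μg/mL ⇒ S
Colistin: 64 μg/mL is ≥ 64 μg/mL — resistant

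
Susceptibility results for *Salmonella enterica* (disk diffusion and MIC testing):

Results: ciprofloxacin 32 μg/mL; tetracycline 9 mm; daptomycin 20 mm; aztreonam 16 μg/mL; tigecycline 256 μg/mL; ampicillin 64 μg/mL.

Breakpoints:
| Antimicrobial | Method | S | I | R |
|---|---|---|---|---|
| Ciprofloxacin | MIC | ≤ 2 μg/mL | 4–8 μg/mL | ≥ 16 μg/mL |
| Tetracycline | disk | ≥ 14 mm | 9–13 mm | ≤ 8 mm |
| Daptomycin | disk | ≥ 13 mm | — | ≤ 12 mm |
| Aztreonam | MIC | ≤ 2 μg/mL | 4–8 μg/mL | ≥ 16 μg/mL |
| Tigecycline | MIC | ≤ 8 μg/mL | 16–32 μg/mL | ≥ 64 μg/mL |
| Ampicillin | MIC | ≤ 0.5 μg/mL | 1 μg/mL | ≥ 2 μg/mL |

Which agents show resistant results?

Ciprofloxacin: 32 μg/mL is ≥ 16 μg/mL → R
Tetracycline: 9 mm is in 9–13 mm — Intermediate
Daptomycin: 20 mm is ≥ 13 mm ⇒ susceptible
Aztreonam (16 μg/mL) ≥ 16 μg/mL — R
Tigecycline 256 μg/mL: ≥ 64 μg/mL → R
Ampicillin 64 μg/mL: ≥ 2 μg/mL — resistant

ciprofloxacin, aztreonam, tigecycline, ampicillin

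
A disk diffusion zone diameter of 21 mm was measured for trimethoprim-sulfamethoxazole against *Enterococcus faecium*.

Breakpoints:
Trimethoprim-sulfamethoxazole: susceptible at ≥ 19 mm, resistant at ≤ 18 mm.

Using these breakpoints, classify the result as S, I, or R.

Trimethoprim-sulfamethoxazole 21 mm: ≥ 19 mm — Susceptible

S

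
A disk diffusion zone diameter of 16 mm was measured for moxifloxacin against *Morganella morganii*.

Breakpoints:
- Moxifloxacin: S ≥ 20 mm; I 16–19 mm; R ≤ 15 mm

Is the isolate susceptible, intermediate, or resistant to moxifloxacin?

Moxifloxacin (16 mm) in 16–19 mm ⇒ intermediate

I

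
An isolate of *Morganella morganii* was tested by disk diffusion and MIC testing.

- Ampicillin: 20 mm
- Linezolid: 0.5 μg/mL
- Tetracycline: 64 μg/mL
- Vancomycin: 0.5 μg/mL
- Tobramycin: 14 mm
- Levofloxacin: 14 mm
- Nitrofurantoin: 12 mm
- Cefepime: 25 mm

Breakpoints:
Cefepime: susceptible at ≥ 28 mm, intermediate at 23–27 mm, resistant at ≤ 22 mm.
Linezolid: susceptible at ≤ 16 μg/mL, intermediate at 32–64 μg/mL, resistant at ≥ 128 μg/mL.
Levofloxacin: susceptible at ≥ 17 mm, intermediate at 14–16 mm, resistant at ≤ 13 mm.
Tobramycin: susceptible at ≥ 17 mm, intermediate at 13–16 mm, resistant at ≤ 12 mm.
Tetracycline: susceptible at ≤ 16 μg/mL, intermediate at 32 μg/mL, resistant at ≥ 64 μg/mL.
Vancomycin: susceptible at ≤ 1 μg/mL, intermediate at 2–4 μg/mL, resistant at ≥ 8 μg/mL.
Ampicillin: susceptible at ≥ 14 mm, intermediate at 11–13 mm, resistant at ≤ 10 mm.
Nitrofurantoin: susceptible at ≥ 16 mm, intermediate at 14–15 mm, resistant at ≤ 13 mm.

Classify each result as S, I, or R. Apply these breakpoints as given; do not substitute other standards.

S, S, R, S, I, I, R, I

Ampicillin 20 mm: ≥ 14 mm ⇒ Susceptible
Linezolid (0.5 μg/mL) ≤ 16 μg/mL ⇒ susceptible
Tetracycline (64 μg/mL) ≥ 64 μg/mL ⇒ resistant
Vancomycin: 0.5 μg/mL is ≤ 1 μg/mL → Susceptible
Tobramycin 14 mm: in 13–16 mm — Intermediate
Levofloxacin 14 mm: in 14–16 mm ⇒ Intermediate
Nitrofurantoin 12 mm: ≤ 13 mm ⇒ Resistant
Cefepime (25 mm) in 23–27 mm ⇒ I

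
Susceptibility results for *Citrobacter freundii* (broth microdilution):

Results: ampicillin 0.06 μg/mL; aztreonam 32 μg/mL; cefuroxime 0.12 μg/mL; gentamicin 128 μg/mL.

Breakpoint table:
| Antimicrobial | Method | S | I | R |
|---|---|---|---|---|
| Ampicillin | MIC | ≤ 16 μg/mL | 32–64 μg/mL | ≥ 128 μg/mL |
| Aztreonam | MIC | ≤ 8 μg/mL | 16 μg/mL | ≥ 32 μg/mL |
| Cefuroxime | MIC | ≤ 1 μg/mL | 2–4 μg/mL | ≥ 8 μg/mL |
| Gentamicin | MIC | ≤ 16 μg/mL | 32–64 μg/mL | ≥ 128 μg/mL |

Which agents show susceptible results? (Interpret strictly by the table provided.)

Ampicillin (0.06 μg/mL) ≤ 16 μg/mL — susceptible
Aztreonam: 32 μg/mL is ≥ 32 μg/mL → R
Cefuroxime 0.12 μg/mL: ≤ 1 μg/mL → susceptible
Gentamicin 128 μg/mL: ≥ 128 μg/mL — resistant

ampicillin, cefuroxime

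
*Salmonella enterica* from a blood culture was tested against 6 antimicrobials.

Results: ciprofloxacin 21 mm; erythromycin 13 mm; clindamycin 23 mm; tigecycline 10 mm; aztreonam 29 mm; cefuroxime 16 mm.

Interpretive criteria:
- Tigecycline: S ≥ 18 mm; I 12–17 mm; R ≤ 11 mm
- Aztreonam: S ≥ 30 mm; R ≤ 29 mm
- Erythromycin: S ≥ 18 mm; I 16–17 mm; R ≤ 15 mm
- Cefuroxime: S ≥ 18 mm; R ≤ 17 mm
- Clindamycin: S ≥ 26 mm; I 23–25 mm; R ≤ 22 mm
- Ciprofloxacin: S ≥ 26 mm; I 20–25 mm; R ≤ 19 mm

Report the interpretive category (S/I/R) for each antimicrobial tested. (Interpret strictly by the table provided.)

Ciprofloxacin: 21 mm is in 20–25 mm ⇒ Intermediate
Erythromycin: 13 mm is ≤ 15 mm → R
Clindamycin (23 mm) in 23–25 mm ⇒ Intermediate
Tigecycline: 10 mm is ≤ 11 mm ⇒ resistant
Aztreonam (29 mm) ≤ 29 mm ⇒ Resistant
Cefuroxime 16 mm: ≤ 17 mm — R

I, R, I, R, R, R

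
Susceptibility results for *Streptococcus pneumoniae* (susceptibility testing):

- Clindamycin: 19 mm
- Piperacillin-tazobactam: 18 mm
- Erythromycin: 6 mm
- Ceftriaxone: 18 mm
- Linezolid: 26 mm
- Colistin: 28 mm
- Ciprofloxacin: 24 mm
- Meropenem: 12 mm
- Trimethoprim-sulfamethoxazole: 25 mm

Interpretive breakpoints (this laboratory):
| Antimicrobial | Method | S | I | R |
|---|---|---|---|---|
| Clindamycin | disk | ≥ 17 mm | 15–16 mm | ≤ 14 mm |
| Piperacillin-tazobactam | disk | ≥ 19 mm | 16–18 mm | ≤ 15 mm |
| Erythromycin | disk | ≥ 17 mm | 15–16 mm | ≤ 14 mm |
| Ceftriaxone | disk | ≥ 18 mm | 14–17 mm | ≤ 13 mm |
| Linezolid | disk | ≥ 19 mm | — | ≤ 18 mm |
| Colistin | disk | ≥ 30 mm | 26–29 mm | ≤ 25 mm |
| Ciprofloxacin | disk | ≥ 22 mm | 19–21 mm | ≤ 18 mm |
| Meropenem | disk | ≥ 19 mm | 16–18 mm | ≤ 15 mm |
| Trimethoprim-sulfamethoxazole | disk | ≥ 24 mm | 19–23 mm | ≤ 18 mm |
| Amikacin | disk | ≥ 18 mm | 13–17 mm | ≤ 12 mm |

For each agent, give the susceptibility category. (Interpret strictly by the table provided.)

Clindamycin (19 mm) ≥ 17 mm ⇒ susceptible
Piperacillin-tazobactam 18 mm: in 16–18 mm → Intermediate
Erythromycin 6 mm: ≤ 14 mm ⇒ resistant
Ceftriaxone (18 mm) ≥ 18 mm → susceptible
Linezolid 26 mm: ≥ 19 mm ⇒ Susceptible
Colistin (28 mm) in 26–29 mm ⇒ Intermediate
Ciprofloxacin (24 mm) ≥ 22 mm ⇒ S
Meropenem (12 mm) ≤ 15 mm ⇒ resistant
Trimethoprim-sulfamethoxazole 25 mm: ≥ 24 mm ⇒ Susceptible

S, I, R, S, S, I, S, R, S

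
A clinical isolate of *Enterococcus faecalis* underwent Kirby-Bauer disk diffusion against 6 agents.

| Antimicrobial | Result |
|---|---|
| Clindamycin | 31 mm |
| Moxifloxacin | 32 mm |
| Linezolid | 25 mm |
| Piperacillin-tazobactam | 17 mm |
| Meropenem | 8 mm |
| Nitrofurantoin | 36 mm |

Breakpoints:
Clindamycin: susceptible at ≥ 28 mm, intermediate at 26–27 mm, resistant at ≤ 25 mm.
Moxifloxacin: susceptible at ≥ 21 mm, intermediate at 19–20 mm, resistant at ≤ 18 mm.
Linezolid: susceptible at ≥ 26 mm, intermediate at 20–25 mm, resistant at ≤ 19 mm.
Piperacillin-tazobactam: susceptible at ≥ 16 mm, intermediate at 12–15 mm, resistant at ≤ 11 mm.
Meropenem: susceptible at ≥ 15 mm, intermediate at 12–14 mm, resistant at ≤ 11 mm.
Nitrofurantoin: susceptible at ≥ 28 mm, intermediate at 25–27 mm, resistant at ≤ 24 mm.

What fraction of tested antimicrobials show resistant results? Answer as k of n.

1 of 6

Clindamycin: 31 mm is ≥ 28 mm → S
Moxifloxacin 32 mm: ≥ 21 mm → susceptible
Linezolid: 25 mm is in 20–25 mm ⇒ intermediate
Piperacillin-tazobactam: 17 mm is ≥ 16 mm → S
Meropenem 8 mm: ≤ 11 mm — R
Nitrofurantoin 36 mm: ≥ 28 mm ⇒ Susceptible
Resistant: 1/6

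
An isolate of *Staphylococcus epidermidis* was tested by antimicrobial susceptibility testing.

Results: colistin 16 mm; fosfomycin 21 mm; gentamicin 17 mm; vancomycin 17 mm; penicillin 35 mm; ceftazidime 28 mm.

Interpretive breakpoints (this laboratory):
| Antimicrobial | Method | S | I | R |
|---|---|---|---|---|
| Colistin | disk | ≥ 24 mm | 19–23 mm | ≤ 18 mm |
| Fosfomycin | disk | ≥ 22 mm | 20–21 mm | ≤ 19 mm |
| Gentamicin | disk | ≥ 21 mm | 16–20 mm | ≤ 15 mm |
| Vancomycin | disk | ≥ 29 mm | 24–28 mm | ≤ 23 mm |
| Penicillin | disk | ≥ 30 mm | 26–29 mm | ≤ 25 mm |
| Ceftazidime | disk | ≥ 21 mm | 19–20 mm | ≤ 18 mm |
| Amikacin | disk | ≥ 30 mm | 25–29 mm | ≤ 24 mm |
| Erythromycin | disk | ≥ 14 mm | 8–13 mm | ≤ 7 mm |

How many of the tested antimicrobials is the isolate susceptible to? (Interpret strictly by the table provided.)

Colistin 16 mm: ≤ 18 mm ⇒ R
Fosfomycin: 21 mm is in 20–21 mm → Intermediate
Gentamicin (17 mm) in 16–20 mm ⇒ Intermediate
Vancomycin: 17 mm is ≤ 23 mm → R
Penicillin: 35 mm is ≥ 30 mm — susceptible
Ceftazidime 28 mm: ≥ 21 mm → S
Susceptible: 2

2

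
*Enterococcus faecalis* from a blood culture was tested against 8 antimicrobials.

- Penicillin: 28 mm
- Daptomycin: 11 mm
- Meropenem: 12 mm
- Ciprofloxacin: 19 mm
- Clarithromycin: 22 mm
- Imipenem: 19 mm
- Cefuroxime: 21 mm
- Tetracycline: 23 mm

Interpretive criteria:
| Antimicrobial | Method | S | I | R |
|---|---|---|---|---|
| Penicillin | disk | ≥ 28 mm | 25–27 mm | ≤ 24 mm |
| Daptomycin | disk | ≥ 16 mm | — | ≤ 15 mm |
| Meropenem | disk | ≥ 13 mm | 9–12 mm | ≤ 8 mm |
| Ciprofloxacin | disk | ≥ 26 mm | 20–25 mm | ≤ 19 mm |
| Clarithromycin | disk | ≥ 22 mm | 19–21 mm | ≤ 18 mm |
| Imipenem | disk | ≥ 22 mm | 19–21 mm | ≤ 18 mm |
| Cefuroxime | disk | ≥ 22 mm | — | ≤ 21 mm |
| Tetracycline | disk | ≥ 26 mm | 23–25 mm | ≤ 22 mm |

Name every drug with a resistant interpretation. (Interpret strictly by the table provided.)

Penicillin (28 mm) ≥ 28 mm ⇒ Susceptible
Daptomycin: 11 mm is ≤ 15 mm — Resistant
Meropenem (12 mm) in 9–12 mm → intermediate
Ciprofloxacin (19 mm) ≤ 19 mm — Resistant
Clarithromycin (22 mm) ≥ 22 mm — Susceptible
Imipenem: 19 mm is in 19–21 mm — I
Cefuroxime 21 mm: ≤ 21 mm ⇒ Resistant
Tetracycline: 23 mm is in 23–25 mm → intermediate

daptomycin, ciprofloxacin, cefuroxime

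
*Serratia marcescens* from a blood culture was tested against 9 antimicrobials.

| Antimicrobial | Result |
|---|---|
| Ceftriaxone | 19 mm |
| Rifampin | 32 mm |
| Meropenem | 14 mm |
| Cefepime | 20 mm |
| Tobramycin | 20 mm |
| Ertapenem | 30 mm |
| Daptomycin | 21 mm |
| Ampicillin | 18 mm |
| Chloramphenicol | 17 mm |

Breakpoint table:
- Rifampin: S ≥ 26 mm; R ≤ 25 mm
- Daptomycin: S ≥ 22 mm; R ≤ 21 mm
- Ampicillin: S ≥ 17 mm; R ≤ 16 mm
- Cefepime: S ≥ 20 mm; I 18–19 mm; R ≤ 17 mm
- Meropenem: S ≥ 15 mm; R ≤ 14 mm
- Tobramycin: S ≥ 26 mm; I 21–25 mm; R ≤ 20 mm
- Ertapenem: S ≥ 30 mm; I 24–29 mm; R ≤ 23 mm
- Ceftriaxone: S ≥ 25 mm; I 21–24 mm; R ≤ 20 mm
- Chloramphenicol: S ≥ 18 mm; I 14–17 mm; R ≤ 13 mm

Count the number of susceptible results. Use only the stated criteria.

4

Ceftriaxone (19 mm) ≤ 20 mm ⇒ Resistant
Rifampin 32 mm: ≥ 26 mm — S
Meropenem 14 mm: ≤ 14 mm ⇒ Resistant
Cefepime: 20 mm is ≥ 20 mm ⇒ susceptible
Tobramycin (20 mm) ≤ 20 mm → Resistant
Ertapenem (30 mm) ≥ 30 mm — Susceptible
Daptomycin: 21 mm is ≤ 21 mm → R
Ampicillin (18 mm) ≥ 17 mm ⇒ susceptible
Chloramphenicol: 17 mm is in 14–17 mm → intermediate
Susceptible: 4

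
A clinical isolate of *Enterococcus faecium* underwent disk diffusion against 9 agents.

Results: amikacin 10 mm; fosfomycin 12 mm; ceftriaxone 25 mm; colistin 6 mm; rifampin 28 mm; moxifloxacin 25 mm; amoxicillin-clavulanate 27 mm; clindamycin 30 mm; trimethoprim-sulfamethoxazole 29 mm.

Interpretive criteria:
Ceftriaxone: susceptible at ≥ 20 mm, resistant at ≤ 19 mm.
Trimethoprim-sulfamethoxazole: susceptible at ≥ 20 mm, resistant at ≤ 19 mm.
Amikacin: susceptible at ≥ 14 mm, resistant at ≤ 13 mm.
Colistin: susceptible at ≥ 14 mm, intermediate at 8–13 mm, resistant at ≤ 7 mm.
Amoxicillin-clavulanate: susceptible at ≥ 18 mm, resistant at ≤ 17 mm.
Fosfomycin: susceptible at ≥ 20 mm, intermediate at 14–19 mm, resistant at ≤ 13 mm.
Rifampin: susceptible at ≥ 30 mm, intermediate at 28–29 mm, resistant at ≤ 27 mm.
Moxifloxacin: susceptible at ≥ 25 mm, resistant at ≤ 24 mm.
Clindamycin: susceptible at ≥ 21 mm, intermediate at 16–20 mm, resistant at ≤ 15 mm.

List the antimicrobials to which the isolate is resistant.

amikacin, fosfomycin, colistin

Amikacin 10 mm: ≤ 13 mm ⇒ R
Fosfomycin (12 mm) ≤ 13 mm ⇒ Resistant
Ceftriaxone 25 mm: ≥ 20 mm — S
Colistin (6 mm) ≤ 7 mm ⇒ resistant
Rifampin 28 mm: in 28–29 mm ⇒ I
Moxifloxacin: 25 mm is ≥ 25 mm ⇒ S
Amoxicillin-clavulanate 27 mm: ≥ 18 mm ⇒ S
Clindamycin: 30 mm is ≥ 21 mm — Susceptible
Trimethoprim-sulfamethoxazole: 29 mm is ≥ 20 mm ⇒ Susceptible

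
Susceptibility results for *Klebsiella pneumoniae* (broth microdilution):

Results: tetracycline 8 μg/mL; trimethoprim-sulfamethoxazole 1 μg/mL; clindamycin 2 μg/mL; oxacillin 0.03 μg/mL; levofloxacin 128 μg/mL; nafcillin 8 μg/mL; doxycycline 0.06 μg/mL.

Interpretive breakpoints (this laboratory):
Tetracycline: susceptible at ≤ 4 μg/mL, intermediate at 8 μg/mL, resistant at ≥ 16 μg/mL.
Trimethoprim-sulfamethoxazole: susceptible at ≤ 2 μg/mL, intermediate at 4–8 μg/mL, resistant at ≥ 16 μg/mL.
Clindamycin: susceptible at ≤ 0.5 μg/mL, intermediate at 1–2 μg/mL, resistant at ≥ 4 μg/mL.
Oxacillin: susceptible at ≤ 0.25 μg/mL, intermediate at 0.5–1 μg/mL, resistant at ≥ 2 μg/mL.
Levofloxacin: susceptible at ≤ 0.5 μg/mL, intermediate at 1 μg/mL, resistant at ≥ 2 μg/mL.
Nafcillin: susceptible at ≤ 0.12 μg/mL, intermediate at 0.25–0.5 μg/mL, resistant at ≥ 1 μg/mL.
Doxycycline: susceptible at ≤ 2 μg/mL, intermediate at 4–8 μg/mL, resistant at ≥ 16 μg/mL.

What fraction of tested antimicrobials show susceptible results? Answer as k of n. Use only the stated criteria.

3 of 7

Tetracycline: 8 μg/mL is = 8 μg/mL — I
Trimethoprim-sulfamethoxazole 1 μg/mL: ≤ 2 μg/mL → susceptible
Clindamycin (2 μg/mL) in 1–2 μg/mL ⇒ intermediate
Oxacillin: 0.03 μg/mL is ≤ 0.25 μg/mL — Susceptible
Levofloxacin 128 μg/mL: ≥ 2 μg/mL — resistant
Nafcillin: 8 μg/mL is ≥ 1 μg/mL → Resistant
Doxycycline (0.06 μg/mL) ≤ 2 μg/mL → Susceptible
Susceptible: 3/7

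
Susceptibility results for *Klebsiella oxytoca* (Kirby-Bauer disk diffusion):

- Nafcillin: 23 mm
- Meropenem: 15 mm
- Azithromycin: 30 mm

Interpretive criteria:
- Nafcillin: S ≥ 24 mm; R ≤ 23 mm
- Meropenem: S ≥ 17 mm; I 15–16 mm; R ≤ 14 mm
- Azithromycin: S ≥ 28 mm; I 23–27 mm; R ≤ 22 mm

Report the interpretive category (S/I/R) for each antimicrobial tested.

Nafcillin: 23 mm is ≤ 23 mm → resistant
Meropenem (15 mm) in 15–16 mm → Intermediate
Azithromycin 30 mm: ≥ 28 mm ⇒ susceptible

R, I, S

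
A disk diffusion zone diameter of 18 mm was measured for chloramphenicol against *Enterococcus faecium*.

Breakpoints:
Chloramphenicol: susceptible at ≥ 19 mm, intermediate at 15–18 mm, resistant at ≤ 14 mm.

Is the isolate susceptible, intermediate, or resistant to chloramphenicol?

Chloramphenicol: 18 mm is in 15–18 mm ⇒ Intermediate

I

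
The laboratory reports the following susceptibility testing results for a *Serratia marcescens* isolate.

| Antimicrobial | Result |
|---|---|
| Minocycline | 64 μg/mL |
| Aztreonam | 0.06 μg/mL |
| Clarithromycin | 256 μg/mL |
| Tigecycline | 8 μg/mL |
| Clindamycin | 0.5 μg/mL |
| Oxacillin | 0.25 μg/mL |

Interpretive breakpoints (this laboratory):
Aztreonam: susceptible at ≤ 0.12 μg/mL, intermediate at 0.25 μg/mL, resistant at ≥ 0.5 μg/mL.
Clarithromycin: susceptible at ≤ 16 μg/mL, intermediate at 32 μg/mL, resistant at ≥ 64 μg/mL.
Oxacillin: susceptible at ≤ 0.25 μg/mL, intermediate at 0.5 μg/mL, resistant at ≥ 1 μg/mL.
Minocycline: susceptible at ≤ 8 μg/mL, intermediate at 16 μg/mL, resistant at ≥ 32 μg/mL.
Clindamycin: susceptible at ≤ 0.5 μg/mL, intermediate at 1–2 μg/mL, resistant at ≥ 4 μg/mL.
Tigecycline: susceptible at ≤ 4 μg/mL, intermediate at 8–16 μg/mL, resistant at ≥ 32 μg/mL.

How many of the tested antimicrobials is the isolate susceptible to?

Minocycline 64 μg/mL: ≥ 32 μg/mL → resistant
Aztreonam: 0.06 μg/mL is ≤ 0.12 μg/mL — S
Clarithromycin 256 μg/mL: ≥ 64 μg/mL → Resistant
Tigecycline 8 μg/mL: in 8–16 μg/mL → intermediate
Clindamycin (0.5 μg/mL) ≤ 0.5 μg/mL — S
Oxacillin 0.25 μg/mL: ≤ 0.25 μg/mL — susceptible
Susceptible: 3

3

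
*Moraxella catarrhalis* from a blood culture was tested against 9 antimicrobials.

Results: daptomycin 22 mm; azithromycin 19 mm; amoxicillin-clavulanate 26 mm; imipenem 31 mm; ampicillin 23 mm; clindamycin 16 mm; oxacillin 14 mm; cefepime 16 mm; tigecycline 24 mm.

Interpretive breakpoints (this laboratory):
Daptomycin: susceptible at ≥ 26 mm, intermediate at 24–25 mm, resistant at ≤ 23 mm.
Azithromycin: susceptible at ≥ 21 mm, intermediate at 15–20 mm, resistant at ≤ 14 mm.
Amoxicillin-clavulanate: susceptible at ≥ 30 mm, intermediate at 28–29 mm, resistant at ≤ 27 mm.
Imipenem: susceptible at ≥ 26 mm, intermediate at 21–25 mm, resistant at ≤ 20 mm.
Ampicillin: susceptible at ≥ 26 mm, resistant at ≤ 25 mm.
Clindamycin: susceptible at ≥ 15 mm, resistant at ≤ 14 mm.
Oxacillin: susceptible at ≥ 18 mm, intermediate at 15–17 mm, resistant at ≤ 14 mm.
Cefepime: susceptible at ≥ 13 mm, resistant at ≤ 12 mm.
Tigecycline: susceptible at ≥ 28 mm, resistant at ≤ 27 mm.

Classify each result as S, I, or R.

R, I, R, S, R, S, R, S, R

Daptomycin: 22 mm is ≤ 23 mm → resistant
Azithromycin: 19 mm is in 15–20 mm — Intermediate
Amoxicillin-clavulanate 26 mm: ≤ 27 mm — resistant
Imipenem 31 mm: ≥ 26 mm — Susceptible
Ampicillin (23 mm) ≤ 25 mm → resistant
Clindamycin (16 mm) ≥ 15 mm ⇒ Susceptible
Oxacillin 14 mm: ≤ 14 mm ⇒ resistant
Cefepime: 16 mm is ≥ 13 mm ⇒ S
Tigecycline 24 mm: ≤ 27 mm ⇒ resistant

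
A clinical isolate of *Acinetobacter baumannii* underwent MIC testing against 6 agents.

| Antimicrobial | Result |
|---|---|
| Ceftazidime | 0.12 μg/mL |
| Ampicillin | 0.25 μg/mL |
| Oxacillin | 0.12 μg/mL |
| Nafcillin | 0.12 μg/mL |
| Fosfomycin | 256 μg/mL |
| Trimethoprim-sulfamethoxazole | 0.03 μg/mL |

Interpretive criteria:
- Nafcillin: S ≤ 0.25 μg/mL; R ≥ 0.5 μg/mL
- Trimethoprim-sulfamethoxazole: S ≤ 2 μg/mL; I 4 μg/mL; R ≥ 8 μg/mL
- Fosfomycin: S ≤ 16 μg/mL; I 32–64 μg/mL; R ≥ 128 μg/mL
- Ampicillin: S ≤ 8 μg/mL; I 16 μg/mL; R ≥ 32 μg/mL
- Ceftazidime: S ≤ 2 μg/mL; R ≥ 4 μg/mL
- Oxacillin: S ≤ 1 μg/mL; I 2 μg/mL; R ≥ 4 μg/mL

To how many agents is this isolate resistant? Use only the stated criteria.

1

Ceftazidime: 0.12 μg/mL is ≤ 2 μg/mL → Susceptible
Ampicillin 0.25 μg/mL: ≤ 8 μg/mL → S
Oxacillin 0.12 μg/mL: ≤ 1 μg/mL → S
Nafcillin: 0.12 μg/mL is ≤ 0.25 μg/mL → susceptible
Fosfomycin: 256 μg/mL is ≥ 128 μg/mL ⇒ R
Trimethoprim-sulfamethoxazole (0.03 μg/mL) ≤ 2 μg/mL ⇒ S
Resistant: 1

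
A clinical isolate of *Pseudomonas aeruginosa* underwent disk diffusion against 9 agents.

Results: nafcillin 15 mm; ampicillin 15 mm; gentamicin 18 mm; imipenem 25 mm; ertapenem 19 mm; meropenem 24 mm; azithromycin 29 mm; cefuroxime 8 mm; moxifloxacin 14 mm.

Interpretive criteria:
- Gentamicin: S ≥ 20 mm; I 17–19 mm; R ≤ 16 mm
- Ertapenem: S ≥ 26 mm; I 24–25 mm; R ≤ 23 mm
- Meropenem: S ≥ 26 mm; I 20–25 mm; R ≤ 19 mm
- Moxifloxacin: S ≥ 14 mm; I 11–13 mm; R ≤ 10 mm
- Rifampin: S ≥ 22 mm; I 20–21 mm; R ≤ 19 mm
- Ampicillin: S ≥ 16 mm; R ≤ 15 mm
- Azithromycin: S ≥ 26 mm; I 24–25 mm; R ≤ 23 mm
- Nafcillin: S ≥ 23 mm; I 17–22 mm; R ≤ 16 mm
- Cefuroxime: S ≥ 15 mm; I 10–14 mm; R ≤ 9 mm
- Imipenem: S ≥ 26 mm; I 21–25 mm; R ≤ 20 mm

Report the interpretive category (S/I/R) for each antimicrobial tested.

Nafcillin (15 mm) ≤ 16 mm ⇒ resistant
Ampicillin: 15 mm is ≤ 15 mm ⇒ resistant
Gentamicin: 18 mm is in 17–19 mm → Intermediate
Imipenem 25 mm: in 21–25 mm → Intermediate
Ertapenem 19 mm: ≤ 23 mm → R
Meropenem 24 mm: in 20–25 mm ⇒ intermediate
Azithromycin (29 mm) ≥ 26 mm — S
Cefuroxime: 8 mm is ≤ 9 mm → Resistant
Moxifloxacin: 14 mm is ≥ 14 mm — susceptible

R, R, I, I, R, I, S, R, S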